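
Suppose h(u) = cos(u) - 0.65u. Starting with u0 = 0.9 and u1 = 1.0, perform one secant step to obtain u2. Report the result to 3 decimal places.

0.925

h(0.9) = 0.03661, h(1.0) = -0.10970
u2 = 1.00000 − (-0.10970)·(1.00000 − 0.90000) / (-0.10970 − 0.03661) = 1.00000 − (-0.01097)/(-0.14631) = 0.92502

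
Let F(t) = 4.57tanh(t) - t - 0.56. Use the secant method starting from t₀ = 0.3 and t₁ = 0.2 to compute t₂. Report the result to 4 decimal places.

0.1569

F(0.3) = 0.471299, F(0.2) = 0.142005
t₂ = 0.200000 − 0.142005·(0.200000 − 0.300000) / (0.142005 − 0.471299) = 0.200000 − (-0.014201)/(-0.329293) = 0.156876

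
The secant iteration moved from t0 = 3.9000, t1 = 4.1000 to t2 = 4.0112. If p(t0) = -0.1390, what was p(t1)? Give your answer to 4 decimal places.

The secant line through (3.9000, -0.1390) and (4.1000, p(t1)) crosses zero at t2 = 4.0112.
So (3.9000, -0.1390), (4.1000, p(t1)), (4.0112, 0) are collinear:
p(t1) = -0.1390 · (4.1000 − 4.0112) / (3.9000 − 4.0112) = -0.1390 · (0.088800)/(-0.111200) = 0.111000

0.1110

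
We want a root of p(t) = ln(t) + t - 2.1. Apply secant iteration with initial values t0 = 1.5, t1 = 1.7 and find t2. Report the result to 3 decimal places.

1.620

p(1.5) = -0.19453, p(1.7) = 0.13063
t2 = 1.70000 − 0.13063·(1.70000 − 1.50000) / (0.13063 − (-0.19453)) = 1.70000 − (0.02613)/(0.32516) = 1.61965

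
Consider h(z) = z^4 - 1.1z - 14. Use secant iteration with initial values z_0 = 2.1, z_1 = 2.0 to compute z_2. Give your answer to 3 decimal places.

h(2.1) = 3.13810, h(2.0) = -0.20000
z_2 = 2.00000 − (-0.20000)·(2.00000 − 2.10000) / (-0.20000 − 3.13810) = 2.00000 − (0.02000)/(-3.33810) = 2.00599

2.006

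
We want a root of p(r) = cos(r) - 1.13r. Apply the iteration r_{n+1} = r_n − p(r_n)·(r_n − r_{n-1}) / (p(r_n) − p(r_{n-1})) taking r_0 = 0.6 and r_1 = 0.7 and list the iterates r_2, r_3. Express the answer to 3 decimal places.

p(0.6) = 0.14734, p(0.7) = -0.02616
r_2 = 0.70000 − (-0.02616)·(0.70000 − 0.60000) / (-0.02616 − 0.14734) = 0.70000 − (-0.00262)/(-0.17349) = 0.68492
p(0.68492) = 0.00050
r_3 = 0.68492 − 0.00050·(0.68492 − 0.70000) / (0.00050 − (-0.02616)) = 0.68492 − (-0.00001)/(0.02666) = 0.68521

0.685, 0.685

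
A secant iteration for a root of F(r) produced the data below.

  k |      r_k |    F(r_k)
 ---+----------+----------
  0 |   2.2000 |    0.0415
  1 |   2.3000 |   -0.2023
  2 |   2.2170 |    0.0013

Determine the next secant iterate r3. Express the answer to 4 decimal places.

r3 = 2.2170 − 0.0013·(2.2170 − 2.3000) / (0.0013 − (-0.2023))
   = 2.2170 − (-0.000108)/(0.203600) = 2.217530

2.2175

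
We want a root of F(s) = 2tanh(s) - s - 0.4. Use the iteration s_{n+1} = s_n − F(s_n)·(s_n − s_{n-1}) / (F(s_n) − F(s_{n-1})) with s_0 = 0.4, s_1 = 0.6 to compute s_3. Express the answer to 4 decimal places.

0.4577

F(0.4) = -0.040102, F(0.6) = 0.074099
s_2 = 0.600000 − 0.074099·(0.600000 − 0.400000) / (0.074099 − (-0.040102)) = 0.600000 − (0.014820)/(0.114201) = 0.470231
F(0.470231) = 0.006541
s_3 = 0.470231 − 0.006541·(0.470231 − 0.600000) / (0.006541 − 0.074099) = 0.470231 − (-0.000849)/(-0.067559) = 0.457667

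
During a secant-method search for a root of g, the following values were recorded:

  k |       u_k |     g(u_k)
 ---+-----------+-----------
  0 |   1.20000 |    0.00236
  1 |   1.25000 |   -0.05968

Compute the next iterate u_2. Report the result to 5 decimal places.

1.20190

u_2 = 1.25000 − (-0.05968)·(1.25000 − 1.20000) / (-0.05968 − 0.00236)
   = 1.25000 − (-0.0029840)/(-0.0620400) = 1.2019020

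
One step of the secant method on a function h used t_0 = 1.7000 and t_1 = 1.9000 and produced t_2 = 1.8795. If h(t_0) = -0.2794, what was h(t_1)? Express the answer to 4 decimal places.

The secant line through (1.7000, -0.2794) and (1.9000, h(t_1)) crosses zero at t_2 = 1.8795.
So (1.7000, -0.2794), (1.9000, h(t_1)), (1.8795, 0) are collinear:
h(t_1) = -0.2794 · (1.9000 − 1.8795) / (1.7000 − 1.8795) = -0.2794 · (0.020500)/(-0.179500) = 0.031909

0.0319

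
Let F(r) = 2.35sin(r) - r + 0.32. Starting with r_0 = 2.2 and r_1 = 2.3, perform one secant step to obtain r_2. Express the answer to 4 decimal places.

F(2.2) = 0.019967, F(2.3) = -0.227593
r_2 = 2.300000 − (-0.227593)·(2.300000 − 2.200000) / (-0.227593 − 0.019967) = 2.300000 − (-0.022759)/(-0.247559) = 2.208065

2.2081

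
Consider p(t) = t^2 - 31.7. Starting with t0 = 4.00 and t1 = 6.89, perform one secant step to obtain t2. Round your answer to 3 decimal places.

p(4.00) = -15.70000, p(6.89) = 15.77210
t2 = 6.89000 − 15.77210·(6.89000 − 4.00000) / (15.77210 − (-15.70000)) = 6.89000 − (45.58137)/(31.47210) = 5.44169

5.442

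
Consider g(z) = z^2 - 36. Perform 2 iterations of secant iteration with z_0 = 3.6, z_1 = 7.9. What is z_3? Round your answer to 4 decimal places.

g(3.6) = -23.040000, g(7.9) = 26.410000
z_2 = 7.900000 − 26.410000·(7.900000 − 3.600000) / (26.410000 − (-23.040000)) = 7.900000 − (113.563000)/(49.450000) = 5.603478
g(5.603478) = -4.601031
z_3 = 5.603478 − (-4.601031)·(5.603478 − 7.900000) / (-4.601031 − 26.410000) = 5.603478 − (10.566369)/(-31.011031) = 5.944208

5.9442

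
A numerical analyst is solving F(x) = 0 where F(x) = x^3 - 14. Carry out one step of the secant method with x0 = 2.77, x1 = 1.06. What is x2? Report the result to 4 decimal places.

2.1517

F(2.77) = 7.253933, F(1.06) = -12.808984
x2 = 1.060000 − (-12.808984)·(1.060000 − 2.770000) / (-12.808984 − 7.253933) = 1.060000 − (21.903363)/(-20.062917) = 2.151734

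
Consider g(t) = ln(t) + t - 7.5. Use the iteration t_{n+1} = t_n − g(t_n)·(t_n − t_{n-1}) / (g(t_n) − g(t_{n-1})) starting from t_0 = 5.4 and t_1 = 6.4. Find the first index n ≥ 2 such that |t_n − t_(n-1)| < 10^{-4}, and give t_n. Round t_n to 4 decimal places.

n = 4, t_n = 5.7507

g(5.4) = -0.413601, g(6.4) = 0.756298
t_2 = 6.400000 − 0.756298·(1.000000)/(1.169899) = 5.753536;  |Δ| = 0.646464
g(5.753536) = 0.003350
t_3 = 5.753536 − 0.003350·(-0.646464)/(-0.752948) = 5.750659;  |Δ| = 0.002876
g(5.750659) = -0.000026
t_4 = 5.750659 − (-0.000026)·(-0.002876)/(-0.003377) = 5.750682;  |Δ| = 0.000022
|t_4 − t_3| = 0.000022 < 10^{-4}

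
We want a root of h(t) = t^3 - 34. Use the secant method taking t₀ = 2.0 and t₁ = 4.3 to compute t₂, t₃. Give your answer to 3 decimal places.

2.836, 3.125

h(2.0) = -26.00000, h(4.3) = 45.50700
t₂ = 4.30000 − 45.50700·(4.30000 − 2.00000) / (45.50700 − (-26.00000)) = 4.30000 − (104.66610)/(71.50700) = 2.83628
h(2.83628) = -11.18355
t₃ = 2.83628 − (-11.18355)·(2.83628 − 4.30000) / (-11.18355 − 45.50700) = 2.83628 − (16.36956)/(-56.69055) = 3.12503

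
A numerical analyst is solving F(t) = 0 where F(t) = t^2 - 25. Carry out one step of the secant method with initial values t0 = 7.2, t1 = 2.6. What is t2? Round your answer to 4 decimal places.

F(7.2) = 26.840000, F(2.6) = -18.240000
t2 = 2.600000 − (-18.240000)·(2.600000 − 7.200000) / (-18.240000 − 26.840000) = 2.600000 − (83.904000)/(-45.080000) = 4.461224

4.4612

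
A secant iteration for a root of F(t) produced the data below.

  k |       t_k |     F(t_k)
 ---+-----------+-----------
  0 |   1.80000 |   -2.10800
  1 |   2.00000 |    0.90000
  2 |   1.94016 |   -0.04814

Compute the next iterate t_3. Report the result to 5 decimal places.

t_3 = 1.94016 − (-0.04814)·(1.94016 − 2.00000) / (-0.04814 − 0.90000)
   = 1.94016 − (0.0028807)/(-0.9481400) = 1.9431983

1.94320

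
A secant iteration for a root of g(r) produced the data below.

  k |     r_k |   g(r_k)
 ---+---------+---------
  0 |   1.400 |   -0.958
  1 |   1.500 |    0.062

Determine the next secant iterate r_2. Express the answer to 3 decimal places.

1.494

r_2 = 1.500 − 0.062·(1.500 − 1.400) / (0.062 − (-0.958))
   = 1.500 − (0.00620)/(1.02000) = 1.49392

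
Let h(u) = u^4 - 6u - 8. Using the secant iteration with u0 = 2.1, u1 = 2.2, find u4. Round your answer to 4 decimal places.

2.1360

h(2.1) = -1.151900, h(2.2) = 2.225600
u2 = 2.200000 − 2.225600·(2.200000 − 2.100000) / (2.225600 − (-1.151900)) = 2.200000 − (0.222560)/(3.377500) = 2.134105
h(2.134105) = -0.062029
u3 = 2.134105 − (-0.062029)·(2.134105 − 2.200000) / (-0.062029 − 2.225600) = 2.134105 − (0.004087)/(-2.287629) = 2.135892
h(2.135892) = -0.003197
u4 = 2.135892 − (-0.003197)·(2.135892 − 2.134105) / (-0.003197 − (-0.062029)) = 2.135892 − (-0.000006)/(0.058833) = 2.135989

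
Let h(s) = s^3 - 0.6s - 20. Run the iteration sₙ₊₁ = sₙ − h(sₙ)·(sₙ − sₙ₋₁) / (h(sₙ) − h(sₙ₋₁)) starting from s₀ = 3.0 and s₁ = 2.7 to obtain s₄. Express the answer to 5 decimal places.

2.78808

h(3.0) = 5.2000000, h(2.7) = -1.9370000
s₂ = 2.7000000 − (-1.9370000)·(2.7000000 − 3.0000000) / (-1.9370000 − 5.2000000) = 2.7000000 − (0.5811000)/(-7.1370000) = 2.7814208
h(2.7814208) = -0.1509429
s₃ = 2.7814208 − (-0.1509429)·(2.7814208 − 2.7000000) / (-0.1509429 − (-1.9370000)) = 2.7814208 − (-0.0122899)/(1.7860571) = 2.7883018
h(2.7883018) = 0.0050247
s₄ = 2.7883018 − 0.0050247·(2.7883018 − 2.7814208) / (0.0050247 − (-0.1509429)) = 2.7883018 − (0.0000346)/(0.1559676) = 2.7880801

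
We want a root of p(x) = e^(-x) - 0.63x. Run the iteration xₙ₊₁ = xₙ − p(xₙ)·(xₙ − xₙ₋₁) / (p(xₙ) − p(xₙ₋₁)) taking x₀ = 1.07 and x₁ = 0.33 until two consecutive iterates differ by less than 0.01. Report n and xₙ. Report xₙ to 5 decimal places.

n = 4, xₙ = 0.74986

p(1.07) = -0.3310915, p(0.33) = 0.5110237
x₂ = 0.3300000 − 0.5110237·(-0.7400000)/(0.8421152) = 0.7790568;  |Δ| = 0.4490568
p(0.7790568) = -0.0319672
x₃ = 0.7790568 − (-0.0319672)·(0.4490568)/(-0.5429909) = 0.7526197;  |Δ| = 0.0264371
p(0.7526197) = -0.0030197
x₄ = 0.7526197 − (-0.0030197)·(-0.0264371)/(0.0289475) = 0.7498619;  |Δ| = 0.0027579
|x₄ − x₃| = 0.0027579 < 0.01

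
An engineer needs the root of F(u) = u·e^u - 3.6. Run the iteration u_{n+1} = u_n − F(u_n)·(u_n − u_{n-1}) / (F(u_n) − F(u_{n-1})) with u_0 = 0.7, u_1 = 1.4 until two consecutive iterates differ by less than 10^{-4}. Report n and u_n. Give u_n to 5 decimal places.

F(0.7) = -2.1903731, F(1.4) = 2.0772800
u_2 = 1.4000000 − 2.0772800·(0.7000000)/(4.2676531) = 1.0592750;  |Δ| = 0.3407250
F(1.0592750) = -0.5447551
u_3 = 1.0592750 − (-0.5447551)·(-0.3407250)/(-2.6220350) = 1.1300642;  |Δ| = 0.0707892
F(1.1300642) = -0.1014849
u_4 = 1.1300642 − (-0.1014849)·(0.0707892)/(0.4432702) = 1.1462711;  |Δ| = 0.0162069
F(1.1462711) = 0.0066711
u_5 = 1.1462711 − 0.0066711·(0.0162069)/(0.1081560) = 1.1452714;  |Δ| = 0.0009996
F(1.1452714) = -0.0000747
u_6 = 1.1452714 − (-0.0000747)·(-0.0009996)/(-0.0067458) = 1.1452825;  |Δ| = 0.0000111
|u_6 − u_5| = 0.0000111 < 10^{-4}

n = 6, u_n = 1.14528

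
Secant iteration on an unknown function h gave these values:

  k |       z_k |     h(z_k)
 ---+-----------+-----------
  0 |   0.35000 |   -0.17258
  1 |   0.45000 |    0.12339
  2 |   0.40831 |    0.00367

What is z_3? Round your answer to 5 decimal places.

z_3 = 0.40831 − 0.00367·(0.40831 − 0.45000) / (0.00367 − 0.12339)
   = 0.40831 − (-0.0001530)/(-0.1197200) = 0.4070320

0.40703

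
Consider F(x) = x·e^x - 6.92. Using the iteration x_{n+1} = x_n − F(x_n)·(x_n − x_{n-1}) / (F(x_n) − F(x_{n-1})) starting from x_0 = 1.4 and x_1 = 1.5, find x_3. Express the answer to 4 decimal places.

F(1.4) = -1.242720, F(1.5) = -0.197466
x_2 = 1.500000 − (-0.197466)·(1.500000 − 1.400000) / (-0.197466 − (-1.242720)) = 1.500000 − (-0.019747)/(1.045254) = 1.518892
F(1.518892) = 0.017023
x_3 = 1.518892 − 0.017023·(1.518892 − 1.500000) / (0.017023 − (-0.197466)) = 1.518892 − (0.000322)/(0.214489) = 1.517392

1.5174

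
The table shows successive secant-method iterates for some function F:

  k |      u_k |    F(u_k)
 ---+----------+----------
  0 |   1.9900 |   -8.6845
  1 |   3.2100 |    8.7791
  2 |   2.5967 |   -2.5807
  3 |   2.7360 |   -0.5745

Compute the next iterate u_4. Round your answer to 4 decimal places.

2.7759

u_4 = 2.7360 − (-0.5745)·(2.7360 − 2.5967) / (-0.5745 − (-2.5807))
   = 2.7360 − (-0.080028)/(2.006200) = 2.775890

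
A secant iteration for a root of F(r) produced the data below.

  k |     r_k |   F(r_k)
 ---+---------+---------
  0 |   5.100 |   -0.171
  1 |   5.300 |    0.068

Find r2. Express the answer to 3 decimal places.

r2 = 5.300 − 0.068·(5.300 − 5.100) / (0.068 − (-0.171))
   = 5.300 − (0.01360)/(0.23900) = 5.24310

5.243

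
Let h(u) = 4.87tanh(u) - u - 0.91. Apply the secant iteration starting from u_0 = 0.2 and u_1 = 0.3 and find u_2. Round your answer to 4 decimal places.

0.2416

h(0.2) = -0.148782, h(0.3) = 0.208692
u_2 = 0.300000 − 0.208692·(0.300000 − 0.200000) / (0.208692 − (-0.148782)) = 0.300000 − (0.020869)/(0.357475) = 0.241620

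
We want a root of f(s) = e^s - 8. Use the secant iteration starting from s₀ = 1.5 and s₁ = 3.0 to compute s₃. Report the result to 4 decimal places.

1.9826

f(1.5) = -3.518311, f(3.0) = 12.085537
s₂ = 3.000000 − 12.085537·(3.000000 − 1.500000) / (12.085537 − (-3.518311)) = 3.000000 − (18.128305)/(15.603848) = 1.838216
f(1.838216) = -1.714687
s₃ = 1.838216 − (-1.714687)·(1.838216 − 3.000000) / (-1.714687 − 12.085537) = 1.838216 − (1.992096)/(-13.800224) = 1.982568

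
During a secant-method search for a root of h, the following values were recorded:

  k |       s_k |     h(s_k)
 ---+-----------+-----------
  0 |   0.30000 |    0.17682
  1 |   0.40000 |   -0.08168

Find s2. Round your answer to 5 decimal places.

0.36840

s2 = 0.40000 − (-0.08168)·(0.40000 − 0.30000) / (-0.08168 − 0.17682)
   = 0.40000 − (-0.0081680)/(-0.2585000) = 0.3684023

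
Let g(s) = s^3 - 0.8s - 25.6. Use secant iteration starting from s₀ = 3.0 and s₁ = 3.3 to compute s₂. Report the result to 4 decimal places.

3.0345

g(3.0) = -1.000000, g(3.3) = 7.697000
s₂ = 3.300000 − 7.697000·(3.300000 − 3.000000) / (7.697000 − (-1.000000)) = 3.300000 − (2.309100)/(8.697000) = 3.034495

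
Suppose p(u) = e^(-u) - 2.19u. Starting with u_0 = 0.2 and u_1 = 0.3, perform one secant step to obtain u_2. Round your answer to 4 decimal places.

p(0.2) = 0.380731, p(0.3) = 0.083818
u_2 = 0.300000 − 0.083818·(0.300000 − 0.200000) / (0.083818 − 0.380731) = 0.300000 − (0.008382)/(-0.296913) = 0.328230

0.3282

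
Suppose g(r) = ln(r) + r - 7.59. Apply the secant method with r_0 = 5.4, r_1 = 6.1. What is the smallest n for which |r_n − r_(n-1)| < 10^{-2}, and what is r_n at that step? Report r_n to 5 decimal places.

n = 3, r_n = 5.82742

g(5.4) = -0.5036010, g(6.1) = 0.3182888
r_2 = 6.1000000 − 0.3182888·(0.7000000)/(0.8218898) = 5.8289148;  |Δ| = 0.2710852
g(5.8289148) = 0.0017457
r_3 = 5.8289148 − 0.0017457·(-0.2710852)/(-0.3165431) = 5.8274198;  |Δ| = 0.0014950
|r_3 − r_2| = 0.0014950 < 10^{-2}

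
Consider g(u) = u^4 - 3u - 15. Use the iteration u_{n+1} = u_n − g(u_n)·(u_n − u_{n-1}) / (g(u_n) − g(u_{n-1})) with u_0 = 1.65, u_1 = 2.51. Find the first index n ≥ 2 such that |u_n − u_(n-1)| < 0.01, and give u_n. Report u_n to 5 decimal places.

n = 5, u_n = 2.15214

g(1.65) = -12.5379938, g(2.51) = 17.1612600
u_2 = 2.5100000 − 17.1612600·(0.8600000)/(29.6992538) = 2.0130621;  |Δ| = 0.4969379
g(2.0130621) = -4.6170852
u_3 = 2.0130621 − (-4.6170852)·(-0.4969379)/(-21.7783452) = 2.1184147;  |Δ| = 0.1053526
g(2.1184147) = -1.2159647
u_4 = 2.1184147 − (-1.2159647)·(0.1053526)/(3.4011205) = 2.1560802;  |Δ| = 0.0376655
g(2.1560802) = 0.1420032
u_5 = 2.1560802 − 0.1420032·(0.0376655)/(1.3579680) = 2.1521415;  |Δ| = 0.0039387
|u_5 − u_4| = 0.0039387 < 0.01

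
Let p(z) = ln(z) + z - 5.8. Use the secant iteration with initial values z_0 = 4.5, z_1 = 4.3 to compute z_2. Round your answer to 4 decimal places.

p(4.5) = 0.204077, p(4.3) = -0.041385
z_2 = 4.300000 − (-0.041385)·(4.300000 − 4.500000) / (-0.041385 − 0.204077) = 4.300000 − (0.008277)/(-0.245462) = 4.333720

4.3337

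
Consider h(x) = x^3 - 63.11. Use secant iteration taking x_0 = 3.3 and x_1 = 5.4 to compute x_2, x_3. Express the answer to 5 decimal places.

h(3.3) = -27.1730000, h(5.4) = 94.3540000
x_2 = 5.4000000 − 94.3540000·(5.4000000 − 3.3000000) / (94.3540000 − (-27.1730000)) = 5.4000000 − (198.1434000)/(121.5270000) = 3.7695524
h(3.7695524) = -9.5464479
x_3 = 3.7695524 − (-9.5464479)·(3.7695524 − 5.4000000) / (-9.5464479 − 94.3540000) = 3.7695524 − (15.5649826)/(-103.9004479) = 3.9193591

3.76955, 3.91936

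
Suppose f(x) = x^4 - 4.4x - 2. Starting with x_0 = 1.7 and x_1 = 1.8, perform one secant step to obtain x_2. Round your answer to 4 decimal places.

1.7661

f(1.7) = -1.127900, f(1.8) = 0.577600
x_2 = 1.800000 − 0.577600·(1.800000 − 1.700000) / (0.577600 − (-1.127900)) = 1.800000 − (0.057760)/(1.705500) = 1.766133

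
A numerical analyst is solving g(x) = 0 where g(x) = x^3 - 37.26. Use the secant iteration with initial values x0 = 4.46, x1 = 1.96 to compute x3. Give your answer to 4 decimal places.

3.6353

g(4.46) = 51.456536, g(1.96) = -29.730464
x2 = 1.960000 − (-29.730464)·(1.960000 − 4.460000) / (-29.730464 − 51.456536) = 1.960000 − (74.326160)/(-81.187000) = 2.875493
g(2.875493) = -13.484092
x3 = 2.875493 − (-13.484092)·(2.875493 − 1.960000) / (-13.484092 − (-29.730464)) = 2.875493 − (-12.344597)/(16.246372) = 3.635331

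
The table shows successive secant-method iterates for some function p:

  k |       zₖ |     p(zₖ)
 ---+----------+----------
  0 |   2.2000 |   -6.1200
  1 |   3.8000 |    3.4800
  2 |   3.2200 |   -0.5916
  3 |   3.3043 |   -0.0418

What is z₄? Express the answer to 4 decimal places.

3.3107

z₄ = 3.3043 − (-0.0418)·(3.3043 − 3.2200) / (-0.0418 − (-0.5916))
   = 3.3043 − (-0.003524)/(0.549800) = 3.310709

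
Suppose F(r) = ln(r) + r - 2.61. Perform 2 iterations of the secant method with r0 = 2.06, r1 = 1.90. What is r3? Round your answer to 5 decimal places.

1.94483

F(2.06) = 0.1727060, F(1.90) = -0.0681461
r2 = 1.9000000 − (-0.0681461)·(1.9000000 − 2.0600000) / (-0.0681461 − 0.1727060) = 1.9000000 − (0.0109034)/(-0.2408521) = 1.9452700
F(1.9452700) = 0.0006708
r3 = 1.9452700 − 0.0006708·(1.9452700 − 1.9000000) / (0.0006708 − (-0.0681461)) = 1.9452700 − (0.0000304)/(0.0688169) = 1.9448287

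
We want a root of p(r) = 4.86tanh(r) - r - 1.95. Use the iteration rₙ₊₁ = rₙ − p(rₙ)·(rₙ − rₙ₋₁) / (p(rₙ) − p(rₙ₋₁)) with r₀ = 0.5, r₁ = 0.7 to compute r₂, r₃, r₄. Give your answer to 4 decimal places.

p(0.5) = -0.204111, p(0.7) = 0.287227
r₂ = 0.700000 − 0.287227·(0.700000 − 0.500000) / (0.287227 − (-0.204111)) = 0.700000 − (0.057445)/(0.491338) = 0.583084
p(0.583084) = 0.017945
r₃ = 0.583084 − 0.017945·(0.583084 − 0.700000) / (0.017945 − 0.287227) = 0.583084 − (-0.002098)/(-0.269282) = 0.575292
p(0.575292) = -0.001809
r₄ = 0.575292 − (-0.001809)·(0.575292 − 0.583084) / (-0.001809 − 0.017945) = 0.575292 − (0.000014)/(-0.019754) = 0.576006

0.5831, 0.5753, 0.5760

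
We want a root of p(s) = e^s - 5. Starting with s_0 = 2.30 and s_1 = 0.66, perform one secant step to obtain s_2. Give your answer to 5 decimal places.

1.28529

p(2.30) = 4.9741825, p(0.66) = -3.0652077
s_2 = 0.6600000 − (-3.0652077)·(0.6600000 − 2.3000000) / (-3.0652077 − 4.9741825) = 0.6600000 − (5.0269406)/(-8.0393901) = 1.2852888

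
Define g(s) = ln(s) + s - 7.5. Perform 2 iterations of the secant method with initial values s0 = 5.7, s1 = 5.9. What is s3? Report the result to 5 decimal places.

5.75068

g(5.7) = -0.0595338, g(5.9) = 0.1749524
s2 = 5.9000000 − 0.1749524·(5.9000000 − 5.7000000) / (0.1749524 − (-0.0595338)) = 5.9000000 − (0.0349905)/(0.2344862) = 5.7507781
g(5.7507781) = 0.0001133
s3 = 5.7507781 − 0.0001133·(5.7507781 − 5.9000000) / (0.0001133 − 0.1749524) = 5.7507781 − (-0.0000169)/(-0.1748391) = 5.7506814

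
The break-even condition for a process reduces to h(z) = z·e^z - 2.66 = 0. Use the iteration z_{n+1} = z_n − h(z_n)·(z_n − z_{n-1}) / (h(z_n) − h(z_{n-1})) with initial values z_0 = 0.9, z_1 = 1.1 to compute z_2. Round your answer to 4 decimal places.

0.9818

h(0.9) = -0.446357, h(1.1) = 0.644583
z_2 = 1.100000 − 0.644583·(1.100000 − 0.900000) / (0.644583 − (-0.446357)) = 1.100000 − (0.128917)/(1.090940) = 0.981830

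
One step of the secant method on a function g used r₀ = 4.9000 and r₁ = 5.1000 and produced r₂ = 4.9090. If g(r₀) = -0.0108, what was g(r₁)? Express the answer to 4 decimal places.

The secant line through (4.9000, -0.0108) and (5.1000, g(r₁)) crosses zero at r₂ = 4.9090.
So (4.9000, -0.0108), (5.1000, g(r₁)), (4.9090, 0) are collinear:
g(r₁) = -0.0108 · (5.1000 − 4.9090) / (4.9000 − 4.9090) = -0.0108 · (0.191000)/(-0.009000) = 0.229200

0.2292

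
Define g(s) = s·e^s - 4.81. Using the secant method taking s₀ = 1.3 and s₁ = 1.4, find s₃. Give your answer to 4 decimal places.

g(1.3) = -0.039914, g(1.4) = 0.867280
s₂ = 1.400000 − 0.867280·(1.400000 − 1.300000) / (0.867280 − (-0.039914)) = 1.400000 − (0.086728)/(0.907194) = 1.304400
g(1.304400) = -0.002666
s₃ = 1.304400 − (-0.002666)·(1.304400 − 1.400000) / (-0.002666 − 0.867280) = 1.304400 − (0.000255)/(-0.869946) = 1.304693

1.3047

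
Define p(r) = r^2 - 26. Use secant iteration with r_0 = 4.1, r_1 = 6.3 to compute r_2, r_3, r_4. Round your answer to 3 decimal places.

p(4.1) = -9.19000, p(6.3) = 13.69000
r_2 = 6.30000 − 13.69000·(6.30000 − 4.10000) / (13.69000 − (-9.19000)) = 6.30000 − (30.11800)/(22.88000) = 4.98365
p(4.98365) = -1.16319
r_3 = 4.98365 − (-1.16319)·(4.98365 − 6.30000) / (-1.16319 − 13.69000) = 4.98365 − (1.53117)/(-14.85319) = 5.08674
p(5.08674) = -0.12507
r_4 = 5.08674 − (-0.12507)·(5.08674 − 4.98365) / (-0.12507 − (-1.16319)) = 5.08674 − (-0.01289)/(1.03812) = 5.09916

4.984, 5.087, 5.099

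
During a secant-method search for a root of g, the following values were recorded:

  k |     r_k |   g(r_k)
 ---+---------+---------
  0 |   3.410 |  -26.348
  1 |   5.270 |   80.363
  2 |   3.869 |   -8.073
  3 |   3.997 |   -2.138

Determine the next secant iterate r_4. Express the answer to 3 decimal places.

4.043

r_4 = 3.997 − (-2.138)·(3.997 − 3.869) / (-2.138 − (-8.073))
   = 3.997 − (-0.27366)/(5.93500) = 4.04311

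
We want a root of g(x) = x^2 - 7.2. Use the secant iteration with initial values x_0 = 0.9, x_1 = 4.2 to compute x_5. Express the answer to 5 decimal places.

g(0.9) = -6.3900000, g(4.2) = 10.4400000
x_2 = 4.2000000 − 10.4400000·(4.2000000 − 0.9000000) / (10.4400000 − (-6.3900000)) = 4.2000000 − (34.4520000)/(16.8300000) = 2.1529412
g(2.1529412) = -2.5648443
x_3 = 2.1529412 − (-2.5648443)·(2.1529412 − 4.2000000) / (-2.5648443 − 10.4400000) = 2.1529412 − (5.2503871)/(-13.0048443) = 2.5566667
g(2.5566667) = -0.6634556
x_4 = 2.5566667 − (-0.6634556)·(2.5566667 − 2.1529412) / (-0.6634556 − (-2.5648443)) = 2.5566667 − (-0.2678539)/(1.9013887) = 2.6975394
g(2.6975394) = 0.0767191
x_5 = 2.6975394 − 0.0767191·(2.6975394 − 2.5566667) / (0.0767191 − (-0.6634556)) = 2.6975394 − (0.0108076)/(0.7401746) = 2.6829380

2.68294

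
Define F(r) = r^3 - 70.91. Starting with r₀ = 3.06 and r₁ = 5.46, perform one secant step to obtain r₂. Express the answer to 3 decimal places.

3.816

F(3.06) = -42.25738, F(5.46) = 91.86134
r₂ = 5.46000 − 91.86134·(5.46000 − 3.06000) / (91.86134 − (-42.25738)) = 5.46000 − (220.46721)/(134.11872) = 3.81618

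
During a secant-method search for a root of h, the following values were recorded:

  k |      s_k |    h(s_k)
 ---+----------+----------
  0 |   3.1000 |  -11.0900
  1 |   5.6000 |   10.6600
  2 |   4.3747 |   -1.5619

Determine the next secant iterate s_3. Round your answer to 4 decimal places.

s_3 = 4.3747 − (-1.5619)·(4.3747 − 5.6000) / (-1.5619 − 10.6600)
   = 4.3747 − (1.913796)/(-12.221900) = 4.531287

4.5313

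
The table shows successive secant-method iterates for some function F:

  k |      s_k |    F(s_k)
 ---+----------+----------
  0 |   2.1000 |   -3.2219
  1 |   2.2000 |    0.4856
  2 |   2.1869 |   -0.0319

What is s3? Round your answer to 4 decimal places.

2.1877

s3 = 2.1869 − (-0.0319)·(2.1869 − 2.2000) / (-0.0319 − 0.4856)
   = 2.1869 − (0.000418)/(-0.517500) = 2.187708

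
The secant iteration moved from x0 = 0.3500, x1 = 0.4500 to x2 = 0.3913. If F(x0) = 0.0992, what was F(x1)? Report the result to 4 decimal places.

The secant line through (0.3500, 0.0992) and (0.4500, F(x1)) crosses zero at x2 = 0.3913.
So (0.3500, 0.0992), (0.4500, F(x1)), (0.3913, 0) are collinear:
F(x1) = 0.0992 · (0.4500 − 0.3913) / (0.3500 − 0.3913) = 0.0992 · (0.058700)/(-0.041300) = -0.140994

-0.1410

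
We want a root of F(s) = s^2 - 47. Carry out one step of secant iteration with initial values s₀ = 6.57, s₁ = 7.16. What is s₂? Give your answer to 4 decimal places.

F(6.57) = -3.835100, F(7.16) = 4.265600
s₂ = 7.160000 − 4.265600·(7.160000 − 6.570000) / (4.265600 − (-3.835100)) = 7.160000 − (2.516704)/(8.100700) = 6.849323

6.8493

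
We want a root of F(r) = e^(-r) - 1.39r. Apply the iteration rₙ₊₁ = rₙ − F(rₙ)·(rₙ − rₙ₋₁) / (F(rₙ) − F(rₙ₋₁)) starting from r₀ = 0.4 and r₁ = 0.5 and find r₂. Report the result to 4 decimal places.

F(0.4) = 0.114320, F(0.5) = -0.088469
r₂ = 0.500000 − (-0.088469)·(0.500000 − 0.400000) / (-0.088469 − 0.114320) = 0.500000 − (-0.008847)/(-0.202789) = 0.456374

0.4564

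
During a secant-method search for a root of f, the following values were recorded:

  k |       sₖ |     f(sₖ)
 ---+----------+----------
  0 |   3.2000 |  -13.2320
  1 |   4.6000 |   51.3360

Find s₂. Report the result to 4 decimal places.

s₂ = 4.6000 − 51.3360·(4.6000 − 3.2000) / (51.3360 − (-13.2320))
   = 4.6000 − (71.870400)/(64.568000) = 3.486904

3.4869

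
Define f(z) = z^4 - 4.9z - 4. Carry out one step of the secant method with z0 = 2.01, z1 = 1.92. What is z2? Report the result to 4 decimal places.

1.9129

f(2.01) = 2.473408, f(1.92) = 0.181545
z2 = 1.920000 − 0.181545·(1.920000 − 2.010000) / (0.181545 − 2.473408) = 1.920000 − (-0.016339)/(-2.291863) = 1.912871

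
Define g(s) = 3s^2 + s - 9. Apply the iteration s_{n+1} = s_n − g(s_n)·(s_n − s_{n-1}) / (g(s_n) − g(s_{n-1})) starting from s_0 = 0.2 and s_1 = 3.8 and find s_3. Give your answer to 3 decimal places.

1.259

g(0.2) = -8.68000, g(3.8) = 38.12000
s_2 = 3.80000 − 38.12000·(3.80000 − 0.20000) / (38.12000 − (-8.68000)) = 3.80000 − (137.23200)/(46.80000) = 0.86769
g(0.86769) = -5.87364
s_3 = 0.86769 − (-5.87364)·(0.86769 − 3.80000) / (-5.87364 − 38.12000) = 0.86769 − (17.22331)/(-43.99364) = 1.25919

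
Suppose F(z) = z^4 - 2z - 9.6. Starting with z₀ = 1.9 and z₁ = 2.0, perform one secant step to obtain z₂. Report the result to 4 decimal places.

1.9133

F(1.9) = -0.367900, F(2.0) = 2.400000
z₂ = 2.000000 − 2.400000·(2.000000 − 1.900000) / (2.400000 − (-0.367900)) = 2.000000 − (0.240000)/(2.767900) = 1.913292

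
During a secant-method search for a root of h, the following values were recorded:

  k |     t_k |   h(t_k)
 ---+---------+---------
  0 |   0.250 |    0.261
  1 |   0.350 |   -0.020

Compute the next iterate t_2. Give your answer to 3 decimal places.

0.343

t_2 = 0.350 − (-0.020)·(0.350 − 0.250) / (-0.020 − 0.261)
   = 0.350 − (-0.00200)/(-0.28100) = 0.34288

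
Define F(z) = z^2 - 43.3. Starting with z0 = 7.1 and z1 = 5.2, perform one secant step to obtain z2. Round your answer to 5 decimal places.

6.52195

F(7.1) = 7.1100000, F(5.2) = -16.2600000
z2 = 5.2000000 − (-16.2600000)·(5.2000000 − 7.1000000) / (-16.2600000 − 7.1100000) = 5.2000000 − (30.8940000)/(-23.3700000) = 6.5219512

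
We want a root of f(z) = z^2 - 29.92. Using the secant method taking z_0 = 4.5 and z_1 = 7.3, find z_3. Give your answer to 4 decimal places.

5.4481

f(4.5) = -9.670000, f(7.3) = 23.370000
z_2 = 7.300000 − 23.370000·(7.300000 − 4.500000) / (23.370000 − (-9.670000)) = 7.300000 − (65.436000)/(33.040000) = 5.319492
f(5.319492) = -1.623010
z_3 = 5.319492 − (-1.623010)·(5.319492 − 7.300000) / (-1.623010 − 23.370000) = 5.319492 − (3.214385)/(-24.993010) = 5.448103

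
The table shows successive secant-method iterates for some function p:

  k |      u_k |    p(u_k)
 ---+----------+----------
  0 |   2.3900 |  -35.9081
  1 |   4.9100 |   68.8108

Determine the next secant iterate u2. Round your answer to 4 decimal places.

3.2541

u2 = 4.9100 − 68.8108·(4.9100 − 2.3900) / (68.8108 − (-35.9081))
   = 4.9100 − (173.403216)/(104.718900) = 3.254108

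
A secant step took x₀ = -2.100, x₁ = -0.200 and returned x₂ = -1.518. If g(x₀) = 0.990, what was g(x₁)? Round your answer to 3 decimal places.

-2.242

The secant line through (-2.100, 0.990) and (-0.200, g(x₁)) crosses zero at x₂ = -1.518.
So (-2.100, 0.990), (-0.200, g(x₁)), (-1.518, 0) are collinear:
g(x₁) = 0.990 · (-0.200 − (-1.518)) / (-2.100 − (-1.518)) = 0.990 · (1.31800)/(-0.58200) = -2.24196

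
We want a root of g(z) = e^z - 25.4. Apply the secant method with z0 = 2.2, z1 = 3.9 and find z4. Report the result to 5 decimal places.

g(2.2) = -16.3749865, g(3.9) = 24.0024491
z2 = 3.9000000 − 24.0024491·(3.9000000 − 2.2000000) / (24.0024491 − (-16.3749865)) = 3.9000000 − (40.8041635)/(40.3774356) = 2.8894315
g(2.8894315) = -7.4169162
z3 = 2.8894315 − (-7.4169162)·(2.8894315 − 3.9000000) / (-7.4169162 − 24.0024491) = 2.8894315 − (7.4953017)/(-31.4193653) = 3.1279883
g(3.1279883) = -2.5719903
z4 = 3.1279883 − (-2.5719903)·(3.1279883 − 2.8894315) / (-2.5719903 − (-7.4169162)) = 3.1279883 − (-0.6135657)/(4.8449259) = 3.2546292

3.25463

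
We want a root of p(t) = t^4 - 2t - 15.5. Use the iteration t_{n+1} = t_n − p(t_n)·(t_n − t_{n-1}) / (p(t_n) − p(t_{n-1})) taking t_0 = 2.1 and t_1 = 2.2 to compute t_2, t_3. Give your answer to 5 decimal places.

p(2.1) = -0.2519000, p(2.2) = 3.5256000
t_2 = 2.2000000 − 3.5256000·(2.2000000 − 2.1000000) / (3.5256000 − (-0.2519000)) = 2.2000000 − (0.3525600)/(3.7775000) = 2.1066684
p(2.1066684) = -0.0170324
t_3 = 2.1066684 − (-0.0170324)·(2.1066684 − 2.2000000) / (-0.0170324 − 3.5256000) = 2.1066684 − (0.0015897)/(-3.5426324) = 2.1071172

2.10667, 2.10712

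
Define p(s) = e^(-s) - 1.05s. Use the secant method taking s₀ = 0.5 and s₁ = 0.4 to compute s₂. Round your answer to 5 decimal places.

p(0.5) = 0.0815307, p(0.4) = 0.2503200
s₂ = 0.4000000 − 0.2503200·(0.4000000 − 0.5000000) / (0.2503200 − 0.0815307) = 0.4000000 − (-0.0250320)/(0.1687894) = 0.5483032

0.54830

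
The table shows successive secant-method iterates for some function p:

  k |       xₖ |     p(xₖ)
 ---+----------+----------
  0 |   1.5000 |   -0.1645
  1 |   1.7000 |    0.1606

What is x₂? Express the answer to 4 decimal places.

1.6012

x₂ = 1.7000 − 0.1606·(1.7000 − 1.5000) / (0.1606 − (-0.1645))
   = 1.7000 − (0.032120)/(0.325100) = 1.601200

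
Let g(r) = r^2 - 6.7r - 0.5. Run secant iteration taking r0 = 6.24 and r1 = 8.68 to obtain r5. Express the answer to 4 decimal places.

g(6.24) = -3.370400, g(8.68) = 16.686400
r2 = 8.680000 − 16.686400·(8.680000 − 6.240000) / (16.686400 − (-3.370400)) = 8.680000 − (40.714816)/(20.056800) = 6.650024
g(6.650024) = -0.832339
r3 = 6.650024 − (-0.832339)·(6.650024 − 8.680000) / (-0.832339 − 16.686400) = 6.650024 − (1.689629)/(-17.518739) = 6.746471
g(6.746471) = -0.186483
r4 = 6.746471 − (-0.186483)·(6.746471 − 6.650024) / (-0.186483 − (-0.832339)) = 6.746471 − (-0.017986)/(0.645856) = 6.774319
g(6.774319) = 0.003461
r5 = 6.774319 − 0.003461·(6.774319 − 6.746471) / (0.003461 − (-0.186483)) = 6.774319 − (0.000096)/(0.189944) = 6.773812

6.7738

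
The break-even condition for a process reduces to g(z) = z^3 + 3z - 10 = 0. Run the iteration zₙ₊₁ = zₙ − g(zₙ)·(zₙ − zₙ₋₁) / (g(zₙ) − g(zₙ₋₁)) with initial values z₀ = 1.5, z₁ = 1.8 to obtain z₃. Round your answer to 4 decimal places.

1.6985

g(1.5) = -2.125000, g(1.8) = 1.232000
z₂ = 1.800000 − 1.232000·(1.800000 − 1.500000) / (1.232000 − (-2.125000)) = 1.800000 − (0.369600)/(3.357000) = 1.689902
g(1.689902) = -0.104328
z₃ = 1.689902 − (-0.104328)·(1.689902 − 1.800000) / (-0.104328 − 1.232000) = 1.689902 − (0.011486)/(-1.336328) = 1.698497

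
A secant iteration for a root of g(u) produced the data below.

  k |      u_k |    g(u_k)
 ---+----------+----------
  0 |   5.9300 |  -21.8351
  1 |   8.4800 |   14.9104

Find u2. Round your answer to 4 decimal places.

7.4453

u2 = 8.4800 − 14.9104·(8.4800 − 5.9300) / (14.9104 − (-21.8351))
   = 8.4800 − (38.021520)/(36.745500) = 7.445274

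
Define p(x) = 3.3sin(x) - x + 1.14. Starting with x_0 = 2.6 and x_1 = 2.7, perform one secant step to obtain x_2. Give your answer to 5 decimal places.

2.66171

p(2.6) = 0.2411545, p(2.7) = -0.1496464
x_2 = 2.7000000 − (-0.1496464)·(2.7000000 − 2.6000000) / (-0.1496464 − 0.2411545) = 2.7000000 − (-0.0149646)/(-0.3908009) = 2.6617078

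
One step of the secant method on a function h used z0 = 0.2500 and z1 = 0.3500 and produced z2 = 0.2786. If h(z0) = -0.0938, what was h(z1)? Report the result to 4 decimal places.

0.2342

The secant line through (0.2500, -0.0938) and (0.3500, h(z1)) crosses zero at z2 = 0.2786.
So (0.2500, -0.0938), (0.3500, h(z1)), (0.2786, 0) are collinear:
h(z1) = -0.0938 · (0.3500 − 0.2786) / (0.2500 − 0.2786) = -0.0938 · (0.071400)/(-0.028600) = 0.234172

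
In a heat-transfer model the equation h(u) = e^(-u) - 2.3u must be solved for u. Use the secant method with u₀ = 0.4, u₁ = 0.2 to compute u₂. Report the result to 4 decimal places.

0.3179

h(0.4) = -0.249680, h(0.2) = 0.358731
u₂ = 0.200000 − 0.358731·(0.200000 − 0.400000) / (0.358731 − (-0.249680)) = 0.200000 − (-0.071746)/(0.608411) = 0.317924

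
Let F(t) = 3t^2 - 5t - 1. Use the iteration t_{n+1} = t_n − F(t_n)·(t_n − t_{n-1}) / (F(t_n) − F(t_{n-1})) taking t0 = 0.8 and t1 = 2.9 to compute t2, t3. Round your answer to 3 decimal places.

F(0.8) = -3.08000, F(2.9) = 9.73000
t2 = 2.90000 − 9.73000·(2.90000 − 0.80000) / (9.73000 − (-3.08000)) = 2.90000 − (20.43300)/(12.81000) = 1.30492
F(1.30492) = -2.41616
t3 = 1.30492 − (-2.41616)·(1.30492 − 2.90000) / (-2.41616 − 9.73000) = 1.30492 − (3.85397)/(-12.14616) = 1.62222

1.305, 1.622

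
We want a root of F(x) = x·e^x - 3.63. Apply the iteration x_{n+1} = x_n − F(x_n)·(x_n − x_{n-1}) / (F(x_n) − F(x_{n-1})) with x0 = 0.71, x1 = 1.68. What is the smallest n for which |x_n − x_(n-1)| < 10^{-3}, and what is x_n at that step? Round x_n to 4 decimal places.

F(0.71) = -2.185866, F(1.68) = 5.384134
x2 = 1.680000 − 5.384134·(0.970000)/(7.570000) = 0.990091;  |Δ| = 0.689909
F(0.990091) = -0.965190
x3 = 0.990091 − (-0.965190)·(-0.689909)/(-6.349324) = 1.094967;  |Δ| = 0.104876
F(1.094967) = -0.357049
x4 = 1.094967 − (-0.357049)·(0.104876)/(0.608140) = 1.156542;  |Δ| = 0.061575
F(1.156542) = 0.046556
x5 = 1.156542 − 0.046556·(0.061575)/(0.403605) = 1.149439;  |Δ| = 0.007103
F(1.149439) = -0.001884
x6 = 1.149439 − (-0.001884)·(-0.007103)/(-0.048440) = 1.149716;  |Δ| = 0.000276
|x6 − x5| = 0.000276 < 10^{-3}

n = 6, x_n = 1.1497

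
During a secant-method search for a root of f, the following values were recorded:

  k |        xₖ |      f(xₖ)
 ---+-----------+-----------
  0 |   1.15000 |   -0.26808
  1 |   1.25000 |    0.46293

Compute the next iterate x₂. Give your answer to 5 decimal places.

1.18667

x₂ = 1.25000 − 0.46293·(1.25000 − 1.15000) / (0.46293 − (-0.26808))
   = 1.25000 − (0.0462930)/(0.7310100) = 1.1866725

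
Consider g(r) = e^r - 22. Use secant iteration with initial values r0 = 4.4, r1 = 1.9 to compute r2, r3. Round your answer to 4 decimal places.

2.4121, 3.6539

g(4.4) = 59.450869, g(1.9) = -15.314106
r2 = 1.900000 − (-15.314106)·(1.900000 − 4.400000) / (-15.314106 − 59.450869) = 1.900000 − (38.285264)/(-74.764974) = 2.412075
g(2.412075) = -10.842913
r3 = 2.412075 − (-10.842913)·(2.412075 − 1.900000) / (-10.842913 − (-15.314106)) = 2.412075 − (-5.552383)/(4.471192) = 3.653888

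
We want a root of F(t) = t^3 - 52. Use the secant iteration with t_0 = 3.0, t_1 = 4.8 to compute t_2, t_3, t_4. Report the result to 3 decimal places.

3.538, 3.685, 3.735

F(3.0) = -25.00000, F(4.8) = 58.59200
t_2 = 4.80000 − 58.59200·(4.80000 − 3.00000) / (58.59200 − (-25.00000)) = 4.80000 − (105.46560)/(83.59200) = 3.53833
F(3.53833) = -7.70093
t_3 = 3.53833 − (-7.70093)·(3.53833 − 4.80000) / (-7.70093 − 58.59200) = 3.53833 − (9.71604)/(-66.29293) = 3.68489
F(3.68489) = -1.96499
t_4 = 3.68489 − (-1.96499)·(3.68489 − 3.53833) / (-1.96499 − (-7.70093)) = 3.68489 − (-0.28799)/(5.73594) = 3.73510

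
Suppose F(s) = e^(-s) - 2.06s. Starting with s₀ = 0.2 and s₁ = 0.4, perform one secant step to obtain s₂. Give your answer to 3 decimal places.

0.345

F(0.2) = 0.40673, F(0.4) = -0.15368
s₂ = 0.40000 − (-0.15368)·(0.40000 − 0.20000) / (-0.15368 − 0.40673) = 0.40000 − (-0.03074)/(-0.56041) = 0.34515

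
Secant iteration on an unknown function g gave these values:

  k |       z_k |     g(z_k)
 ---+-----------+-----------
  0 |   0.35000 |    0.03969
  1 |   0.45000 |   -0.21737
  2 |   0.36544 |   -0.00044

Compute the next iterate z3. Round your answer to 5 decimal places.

z3 = 0.36544 − (-0.00044)·(0.36544 − 0.45000) / (-0.00044 − (-0.21737))
   = 0.36544 − (0.0000372)/(0.2169300) = 0.3652685

0.36527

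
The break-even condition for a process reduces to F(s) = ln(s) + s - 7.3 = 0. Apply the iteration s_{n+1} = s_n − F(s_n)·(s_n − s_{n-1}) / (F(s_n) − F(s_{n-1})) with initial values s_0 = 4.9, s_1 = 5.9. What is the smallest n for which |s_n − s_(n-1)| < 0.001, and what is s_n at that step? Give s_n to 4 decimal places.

n = 4, s_n = 5.5807

F(4.9) = -0.810765, F(5.9) = 0.374952
s_2 = 5.900000 − 0.374952·(1.000000)/(1.185717) = 5.583776;  |Δ| = 0.316224
F(5.583776) = 0.003641
s_3 = 5.583776 − 0.003641·(-0.316224)/(-0.371311) = 5.580675;  |Δ| = 0.003101
F(5.580675) = -0.000015
s_4 = 5.580675 − (-0.000015)·(-0.003101)/(-0.003656) = 5.580688;  |Δ| = 0.000013
|s_4 − s_3| = 0.000013 < 0.001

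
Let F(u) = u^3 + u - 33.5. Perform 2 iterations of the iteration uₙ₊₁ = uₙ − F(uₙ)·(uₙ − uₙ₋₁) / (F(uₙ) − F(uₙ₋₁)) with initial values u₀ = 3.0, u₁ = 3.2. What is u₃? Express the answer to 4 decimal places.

3.1202

F(3.0) = -3.500000, F(3.2) = 2.468000
u₂ = 3.200000 − 2.468000·(3.200000 − 3.000000) / (2.468000 − (-3.500000)) = 3.200000 − (0.493600)/(5.968000) = 3.117292
F(3.117292) = -0.090387
u₃ = 3.117292 − (-0.090387)·(3.117292 − 3.200000) / (-0.090387 − 2.468000) = 3.117292 − (0.007476)/(-2.558387) = 3.120214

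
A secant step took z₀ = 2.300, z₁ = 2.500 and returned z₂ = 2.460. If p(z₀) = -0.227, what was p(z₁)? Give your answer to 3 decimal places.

The secant line through (2.300, -0.227) and (2.500, p(z₁)) crosses zero at z₂ = 2.460.
So (2.300, -0.227), (2.500, p(z₁)), (2.460, 0) are collinear:
p(z₁) = -0.227 · (2.500 − 2.460) / (2.300 − 2.460) = -0.227 · (0.04000)/(-0.16000) = 0.05675

0.057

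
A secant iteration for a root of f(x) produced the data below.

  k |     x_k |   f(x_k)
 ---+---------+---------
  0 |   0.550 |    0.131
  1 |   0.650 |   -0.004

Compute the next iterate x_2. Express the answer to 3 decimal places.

0.647

x_2 = 0.650 − (-0.004)·(0.650 − 0.550) / (-0.004 − 0.131)
   = 0.650 − (-0.00040)/(-0.13500) = 0.64704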